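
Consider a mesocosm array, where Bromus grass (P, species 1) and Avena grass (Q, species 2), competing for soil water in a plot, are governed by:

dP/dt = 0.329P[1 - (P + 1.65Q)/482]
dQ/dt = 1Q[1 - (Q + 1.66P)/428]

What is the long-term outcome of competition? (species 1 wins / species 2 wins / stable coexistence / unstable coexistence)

unstable coexistence (outcome depends on initial conditions)

Compare the nullcline intercepts: K1/α12 = 482/1.65 = 292 < K2 = 428; K2/α21 = 428/1.66 = 258 < K1 = 482.
Since both are reversed, neither can invade when rare; the interior point is a saddle.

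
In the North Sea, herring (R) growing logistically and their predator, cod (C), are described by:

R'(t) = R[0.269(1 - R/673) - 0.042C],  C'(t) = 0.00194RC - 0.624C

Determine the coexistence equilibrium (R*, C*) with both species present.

R* ≈ 322, C* ≈ 3.34

From dC/dt = 0 with C > 0: 0.00194R* = 0.624, so R* = 322.
Substitute into dR/dt = 0: 0.269(1 - 322/673) = 0.042C*.
The bracket is 0.522, giving C* = 0.14/0.042 = 3.34.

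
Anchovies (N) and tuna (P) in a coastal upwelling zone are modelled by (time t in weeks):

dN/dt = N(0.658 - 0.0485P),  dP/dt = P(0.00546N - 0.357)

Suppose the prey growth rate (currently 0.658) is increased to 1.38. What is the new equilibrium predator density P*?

At the interior fixed point, setting dN/dt = 0 with N > 0 fixes P* = (prey growth rate)/(NP coefficient) — independent of the other coefficients.
With the change, P* = 1.38/0.0485 = 28.5; it rises from 13.6.

P* ≈ 28.5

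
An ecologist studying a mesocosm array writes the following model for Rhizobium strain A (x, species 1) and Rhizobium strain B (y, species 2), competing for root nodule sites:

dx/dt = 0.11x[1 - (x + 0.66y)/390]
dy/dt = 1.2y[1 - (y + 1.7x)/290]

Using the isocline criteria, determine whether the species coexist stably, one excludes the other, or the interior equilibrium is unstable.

species 1 excludes species 2

Compare the nullcline intercepts: K1/α12 = 390/0.66 = 591 > K2 = 290; K2/α21 = 290/1.7 = 171 < K1 = 390.
Since the inequalities point opposite ways, species 1 can invade but species 2 cannot.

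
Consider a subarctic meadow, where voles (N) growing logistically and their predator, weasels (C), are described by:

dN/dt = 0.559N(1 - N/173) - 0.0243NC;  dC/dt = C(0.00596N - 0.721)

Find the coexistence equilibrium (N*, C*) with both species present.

N* ≈ 121, C* ≈ 6.92

From dC/dt = 0 with C > 0: 0.00596N* = 0.721, so N* = 121.
Substitute into dN/dt = 0: 0.559(1 - 121/173) = 0.0243C*.
The bracket is 0.301, giving C* = 0.168/0.0243 = 6.92.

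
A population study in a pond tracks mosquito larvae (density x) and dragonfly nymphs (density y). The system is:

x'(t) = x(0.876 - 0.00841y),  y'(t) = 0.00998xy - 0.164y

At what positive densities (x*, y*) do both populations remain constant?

Set dy/dt = 0 with y > 0: 0.00998x - 0.164 = 0, so x* = 0.164/0.00998 = 16.4.
Set dx/dt = 0 with x > 0: 0.876 - 0.00841y = 0, so y* = 0.876/0.00841 = 104.

x* ≈ 16.4, y* ≈ 104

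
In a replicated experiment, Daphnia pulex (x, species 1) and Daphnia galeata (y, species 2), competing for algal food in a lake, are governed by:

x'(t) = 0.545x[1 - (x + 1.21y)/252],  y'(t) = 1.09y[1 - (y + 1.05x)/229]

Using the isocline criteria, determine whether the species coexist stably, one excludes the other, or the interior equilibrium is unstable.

unstable coexistence (outcome depends on initial conditions)

Compare the nullcline intercepts: K1/α12 = 252/1.21 = 208 < K2 = 229; K2/α21 = 229/1.05 = 218 < K1 = 252.
Since both are reversed, neither can invade when rare; the interior point is a saddle.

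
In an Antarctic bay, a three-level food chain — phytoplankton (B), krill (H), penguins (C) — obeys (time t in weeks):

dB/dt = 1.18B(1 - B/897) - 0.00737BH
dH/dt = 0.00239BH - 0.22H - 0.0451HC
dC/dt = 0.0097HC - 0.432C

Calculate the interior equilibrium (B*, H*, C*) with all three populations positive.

From dC/dt = 0: 0.0097H* = 0.432, so H* = 44.5.
From dB/dt = 0: 1.18(1 - B*/897) = 0.00737·44.5, giving B* = 897·(1 - 0.278) = 647.
From dH/dt = 0: 0.00239·647 - 0.22 = 0.0451C*, so C* = 1.33/0.0451 = 29.4.

B* ≈ 647, H* ≈ 44.5, C* ≈ 29.4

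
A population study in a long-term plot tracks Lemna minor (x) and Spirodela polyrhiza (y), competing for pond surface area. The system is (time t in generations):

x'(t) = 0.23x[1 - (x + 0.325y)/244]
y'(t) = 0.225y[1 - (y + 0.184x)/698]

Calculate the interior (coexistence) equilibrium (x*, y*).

x* ≈ 18.2, y* ≈ 695

Setting both brackets to zero gives the nullclines x + 0.325y = 244 and 0.184x + y = 698.
Substituting y = 698 - 0.184x into the first: x(1 - 0.325·0.184) = 244 - 0.325·698.
So x* = 17.2/0.94 = 18.2, and then y* = 698 - 0.184·18.2 = 695.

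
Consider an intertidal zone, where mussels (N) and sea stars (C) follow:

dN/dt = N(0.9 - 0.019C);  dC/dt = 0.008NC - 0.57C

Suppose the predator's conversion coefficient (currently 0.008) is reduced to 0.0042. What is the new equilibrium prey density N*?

At the interior fixed point, setting dC/dt = 0 with C > 0 fixes N* = (predator death rate)/(NC coefficient) — independent of the other coefficients.
With the change, N* = 0.57/0.0042 = 136; it rises from 71.2.

N* ≈ 136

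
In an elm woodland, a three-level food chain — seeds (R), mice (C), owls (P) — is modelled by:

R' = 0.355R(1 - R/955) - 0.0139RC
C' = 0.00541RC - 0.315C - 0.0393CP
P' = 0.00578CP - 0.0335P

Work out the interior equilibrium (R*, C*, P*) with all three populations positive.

From dP/dt = 0: 0.00578C* = 0.0335, so C* = 5.8.
From dR/dt = 0: 0.355(1 - R*/955) = 0.0139·5.8, giving R* = 955·(1 - 0.227) = 738.
From dC/dt = 0: 0.00541·738 - 0.315 = 0.0393P*, so P* = 3.68/0.0393 = 93.6.

R* ≈ 738, C* ≈ 5.8, P* ≈ 93.6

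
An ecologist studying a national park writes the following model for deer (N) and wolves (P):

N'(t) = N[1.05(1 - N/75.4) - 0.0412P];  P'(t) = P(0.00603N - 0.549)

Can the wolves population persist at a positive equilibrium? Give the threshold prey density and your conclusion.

Threshold N = 91; K < 91, so no, the predator goes extinct.

The predator equation gives dP/dt > 0 only when N > 0.549/0.00603 = 91.
Without the predator, N → K = 75.4. Since 75.4 < 91, the predator cannot invade.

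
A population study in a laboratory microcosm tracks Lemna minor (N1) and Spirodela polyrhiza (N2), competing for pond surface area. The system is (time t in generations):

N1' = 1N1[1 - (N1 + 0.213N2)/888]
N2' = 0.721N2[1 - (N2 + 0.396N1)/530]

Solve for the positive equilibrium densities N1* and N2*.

Setting both brackets to zero gives the nullclines N1 + 0.213N2 = 888 and 0.396N1 + N2 = 530.
Substituting N2 = 530 - 0.396N1 into the first: N1(1 - 0.213·0.396) = 888 - 0.213·530.
So N1* = 775/0.916 = 847, and then N2* = 530 - 0.396·847 = 195.

N1* ≈ 847, N2* ≈ 195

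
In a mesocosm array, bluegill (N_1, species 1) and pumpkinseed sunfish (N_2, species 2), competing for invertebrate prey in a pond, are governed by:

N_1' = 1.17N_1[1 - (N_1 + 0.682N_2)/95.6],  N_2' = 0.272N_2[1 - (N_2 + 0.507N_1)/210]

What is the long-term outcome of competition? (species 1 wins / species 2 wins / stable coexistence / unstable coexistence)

species 2 excludes species 1

Compare the nullcline intercepts: K1/α12 = 95.6/0.682 = 140 < K2 = 210; K2/α21 = 210/0.507 = 414 > K1 = 95.6.
Since the inequalities point opposite ways, species 2 can invade but species 1 cannot.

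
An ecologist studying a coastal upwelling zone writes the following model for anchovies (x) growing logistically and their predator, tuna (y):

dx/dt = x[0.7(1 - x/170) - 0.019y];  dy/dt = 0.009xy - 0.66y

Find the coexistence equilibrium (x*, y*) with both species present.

x* ≈ 73.3, y* ≈ 20.9

From dy/dt = 0 with y > 0: 0.009x* = 0.66, so x* = 73.3.
Substitute into dx/dt = 0: 0.7(1 - 73.3/170) = 0.019y*.
The bracket is 0.569, giving y* = 0.398/0.019 = 20.9.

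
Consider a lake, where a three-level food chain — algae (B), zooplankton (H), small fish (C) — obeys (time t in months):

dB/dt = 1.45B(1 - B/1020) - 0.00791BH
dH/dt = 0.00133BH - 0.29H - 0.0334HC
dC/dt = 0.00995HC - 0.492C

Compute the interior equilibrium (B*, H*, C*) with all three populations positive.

B* ≈ 745, H* ≈ 49.4, C* ≈ 21

From dC/dt = 0: 0.00995H* = 0.492, so H* = 49.4.
From dB/dt = 0: 1.45(1 - B*/1020) = 0.00791·49.4, giving B* = 1020·(1 - 0.27) = 745.
From dH/dt = 0: 0.00133·745 - 0.29 = 0.0334C*, so C* = 0.701/0.0334 = 21.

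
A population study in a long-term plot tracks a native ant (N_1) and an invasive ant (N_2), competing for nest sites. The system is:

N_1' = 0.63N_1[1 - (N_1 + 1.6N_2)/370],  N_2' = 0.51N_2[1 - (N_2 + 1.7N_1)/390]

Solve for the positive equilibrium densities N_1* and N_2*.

Setting both brackets to zero gives the nullclines N_1 + 1.6N_2 = 370 and 1.7N_1 + N_2 = 390.
Substituting N_2 = 390 - 1.7N_1 into the first: N_1(1 - 1.6·1.7) = 370 - 1.6·390.
So N_1* = -254/-1.72 = 148, and then N_2* = 390 - 1.7·148 = 139.

N_1* ≈ 148, N_2* ≈ 139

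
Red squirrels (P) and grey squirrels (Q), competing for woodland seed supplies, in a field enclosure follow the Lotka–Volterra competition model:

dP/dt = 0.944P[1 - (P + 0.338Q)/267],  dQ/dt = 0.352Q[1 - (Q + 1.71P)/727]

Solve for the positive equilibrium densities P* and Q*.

P* ≈ 50.4, Q* ≈ 641

Setting both brackets to zero gives the nullclines P + 0.338Q = 267 and 1.71P + Q = 727.
Substituting Q = 727 - 1.71P into the first: P(1 - 0.338·1.71) = 267 - 0.338·727.
So P* = 21.3/0.422 = 50.4, and then Q* = 727 - 1.71·50.4 = 641.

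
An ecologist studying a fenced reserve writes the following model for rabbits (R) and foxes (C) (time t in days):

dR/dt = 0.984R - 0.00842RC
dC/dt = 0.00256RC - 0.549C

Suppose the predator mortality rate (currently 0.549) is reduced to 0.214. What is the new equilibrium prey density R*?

At the interior fixed point, setting dC/dt = 0 with C > 0 fixes R* = (predator death rate)/(RC coefficient) — independent of the other coefficients.
With the change, R* = 0.214/0.00256 = 83.6; it falls from 214.

R* ≈ 83.6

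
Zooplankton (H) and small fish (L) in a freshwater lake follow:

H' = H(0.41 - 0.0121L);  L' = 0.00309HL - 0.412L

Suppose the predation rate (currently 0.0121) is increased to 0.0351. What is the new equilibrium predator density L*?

L* ≈ 11.7

At the interior fixed point, setting dH/dt = 0 with H > 0 fixes L* = (prey growth rate)/(HL coefficient) — independent of the other coefficients.
With the change, L* = 0.41/0.0351 = 11.7; it falls from 33.9.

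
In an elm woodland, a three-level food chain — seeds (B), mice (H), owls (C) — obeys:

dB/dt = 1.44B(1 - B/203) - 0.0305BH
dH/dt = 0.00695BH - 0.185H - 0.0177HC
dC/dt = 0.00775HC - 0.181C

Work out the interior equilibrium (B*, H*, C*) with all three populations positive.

B* ≈ 103, H* ≈ 23.4, C* ≈ 29.8

From dC/dt = 0: 0.00775H* = 0.181, so H* = 23.4.
From dB/dt = 0: 1.44(1 - B*/203) = 0.0305·23.4, giving B* = 203·(1 - 0.495) = 103.
From dH/dt = 0: 0.00695·103 - 0.185 = 0.0177C*, so C* = 0.528/0.0177 = 29.8.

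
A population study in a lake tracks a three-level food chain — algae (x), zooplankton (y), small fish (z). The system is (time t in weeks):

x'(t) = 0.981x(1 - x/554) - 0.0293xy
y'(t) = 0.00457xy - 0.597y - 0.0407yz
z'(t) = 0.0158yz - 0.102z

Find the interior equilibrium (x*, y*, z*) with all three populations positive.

From dz/dt = 0: 0.0158y* = 0.102, so y* = 6.46.
From dx/dt = 0: 0.981(1 - x*/554) = 0.0293·6.46, giving x* = 554·(1 - 0.193) = 447.
From dy/dt = 0: 0.00457·447 - 0.597 = 0.0407z*, so z* = 1.45/0.0407 = 35.5.

x* ≈ 447, y* ≈ 6.46, z* ≈ 35.5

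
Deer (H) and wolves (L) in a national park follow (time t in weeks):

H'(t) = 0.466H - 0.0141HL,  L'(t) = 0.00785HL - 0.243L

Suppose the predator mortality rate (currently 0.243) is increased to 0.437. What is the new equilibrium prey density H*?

At the interior fixed point, setting dL/dt = 0 with L > 0 fixes H* = (predator death rate)/(HL coefficient) — independent of the other coefficients.
With the change, H* = 0.437/0.00785 = 55.7; it rises from 31.

H* ≈ 55.7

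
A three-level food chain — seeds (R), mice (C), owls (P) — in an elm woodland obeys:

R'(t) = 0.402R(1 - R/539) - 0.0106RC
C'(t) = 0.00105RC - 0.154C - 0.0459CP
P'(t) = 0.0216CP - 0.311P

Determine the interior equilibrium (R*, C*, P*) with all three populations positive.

From dP/dt = 0: 0.0216C* = 0.311, so C* = 14.4.
From dR/dt = 0: 0.402(1 - R*/539) = 0.0106·14.4, giving R* = 539·(1 - 0.38) = 334.
From dC/dt = 0: 0.00105·334 - 0.154 = 0.0459P*, so P* = 0.197/0.0459 = 4.29.

R* ≈ 334, C* ≈ 14.4, P* ≈ 4.29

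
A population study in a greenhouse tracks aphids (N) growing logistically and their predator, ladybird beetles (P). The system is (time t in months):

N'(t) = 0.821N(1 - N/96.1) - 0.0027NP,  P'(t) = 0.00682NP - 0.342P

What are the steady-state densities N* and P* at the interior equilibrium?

From dP/dt = 0 with P > 0: 0.00682N* = 0.342, so N* = 50.1.
Substitute into dN/dt = 0: 0.821(1 - 50.1/96.1) = 0.0027P*.
The bracket is 0.478, giving P* = 0.393/0.0027 = 145.

N* ≈ 50.1, P* ≈ 145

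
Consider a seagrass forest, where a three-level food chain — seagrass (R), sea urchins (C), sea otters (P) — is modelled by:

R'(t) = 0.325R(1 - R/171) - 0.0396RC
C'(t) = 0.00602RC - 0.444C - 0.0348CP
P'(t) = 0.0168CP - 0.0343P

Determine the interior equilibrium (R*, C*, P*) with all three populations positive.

From dP/dt = 0: 0.0168C* = 0.0343, so C* = 2.04.
From dR/dt = 0: 0.325(1 - R*/171) = 0.0396·2.04, giving R* = 171·(1 - 0.249) = 128.
From dC/dt = 0: 0.00602·128 - 0.444 = 0.0348P*, so P* = 0.329/0.0348 = 9.46.

R* ≈ 128, C* ≈ 2.04, P* ≈ 9.46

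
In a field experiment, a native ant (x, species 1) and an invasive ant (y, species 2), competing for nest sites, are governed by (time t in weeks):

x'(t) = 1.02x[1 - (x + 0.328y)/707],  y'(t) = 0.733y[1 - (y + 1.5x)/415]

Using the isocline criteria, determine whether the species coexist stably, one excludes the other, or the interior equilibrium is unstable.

Compare the nullcline intercepts: K1/α12 = 707/0.328 = 2160 > K2 = 415; K2/α21 = 415/1.5 = 277 < K1 = 707.
Since the inequalities point opposite ways, species 1 can invade but species 2 cannot.

species 1 excludes species 2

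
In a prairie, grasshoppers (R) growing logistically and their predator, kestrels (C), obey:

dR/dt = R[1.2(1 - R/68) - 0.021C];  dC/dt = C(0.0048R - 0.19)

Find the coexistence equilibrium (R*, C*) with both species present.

R* ≈ 39.6, C* ≈ 23.9

From dC/dt = 0 with C > 0: 0.0048R* = 0.19, so R* = 39.6.
Substitute into dR/dt = 0: 1.2(1 - 39.6/68) = 0.021C*.
The bracket is 0.418, giving C* = 0.501/0.021 = 23.9.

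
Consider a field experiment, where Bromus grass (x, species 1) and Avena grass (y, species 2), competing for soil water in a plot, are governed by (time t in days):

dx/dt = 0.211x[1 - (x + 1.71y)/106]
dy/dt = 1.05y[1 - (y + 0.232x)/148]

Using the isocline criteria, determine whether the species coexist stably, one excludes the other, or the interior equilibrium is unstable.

Compare the nullcline intercepts: K1/α12 = 106/1.71 = 62 < K2 = 148; K2/α21 = 148/0.232 = 638 > K1 = 106.
Since the inequalities point opposite ways, species 2 can invade but species 1 cannot.

species 2 excludes species 1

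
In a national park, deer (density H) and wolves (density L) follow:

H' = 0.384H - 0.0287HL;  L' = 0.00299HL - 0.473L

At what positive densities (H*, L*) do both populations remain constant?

H* ≈ 158, L* ≈ 13.4

Set dL/dt = 0 with L > 0: 0.00299H - 0.473 = 0, so H* = 0.473/0.00299 = 158.
Set dH/dt = 0 with H > 0: 0.384 - 0.0287L = 0, so L* = 0.384/0.0287 = 13.4.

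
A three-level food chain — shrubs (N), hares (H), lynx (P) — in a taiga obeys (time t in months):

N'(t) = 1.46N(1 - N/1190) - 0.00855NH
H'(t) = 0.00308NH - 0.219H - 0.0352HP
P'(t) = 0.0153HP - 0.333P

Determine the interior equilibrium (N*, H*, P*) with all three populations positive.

N* ≈ 1040, H* ≈ 21.8, P* ≈ 84.6

From dP/dt = 0: 0.0153H* = 0.333, so H* = 21.8.
From dN/dt = 0: 1.46(1 - N*/1190) = 0.00855·21.8, giving N* = 1190·(1 - 0.127) = 1040.
From dH/dt = 0: 0.00308·1040 - 0.219 = 0.0352P*, so P* = 2.98/0.0352 = 84.6.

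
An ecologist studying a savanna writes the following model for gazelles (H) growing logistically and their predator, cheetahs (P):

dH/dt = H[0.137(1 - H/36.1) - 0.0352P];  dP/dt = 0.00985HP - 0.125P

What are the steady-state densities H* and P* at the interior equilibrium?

From dP/dt = 0 with P > 0: 0.00985H* = 0.125, so H* = 12.7.
Substitute into dH/dt = 0: 0.137(1 - 12.7/36.1) = 0.0352P*.
The bracket is 0.648, giving P* = 0.0888/0.0352 = 2.52.

H* ≈ 12.7, P* ≈ 2.52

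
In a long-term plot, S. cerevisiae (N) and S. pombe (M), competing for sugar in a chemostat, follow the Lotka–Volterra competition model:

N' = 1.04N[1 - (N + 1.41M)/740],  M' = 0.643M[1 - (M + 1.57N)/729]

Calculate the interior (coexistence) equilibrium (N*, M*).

N* ≈ 237, M* ≈ 357

Setting both brackets to zero gives the nullclines N + 1.41M = 740 and 1.57N + M = 729.
Substituting M = 729 - 1.57N into the first: N(1 - 1.41·1.57) = 740 - 1.41·729.
So N* = -288/-1.21 = 237, and then M* = 729 - 1.57·237 = 357.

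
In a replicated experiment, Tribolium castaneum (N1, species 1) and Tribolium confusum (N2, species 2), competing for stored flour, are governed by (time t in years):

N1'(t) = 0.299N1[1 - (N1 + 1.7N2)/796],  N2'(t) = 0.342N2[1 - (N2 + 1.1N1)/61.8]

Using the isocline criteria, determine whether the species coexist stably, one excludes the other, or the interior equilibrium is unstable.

Compare the nullcline intercepts: K1/α12 = 796/1.7 = 468 > K2 = 61.8; K2/α21 = 61.8/1.1 = 56.2 < K1 = 796.
Since the inequalities point opposite ways, species 1 can invade but species 2 cannot.

species 1 excludes species 2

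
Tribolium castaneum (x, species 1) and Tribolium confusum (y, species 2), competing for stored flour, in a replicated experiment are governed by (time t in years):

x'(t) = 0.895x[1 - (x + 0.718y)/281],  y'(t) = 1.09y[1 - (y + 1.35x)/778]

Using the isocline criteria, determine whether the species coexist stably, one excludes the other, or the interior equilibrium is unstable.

species 2 excludes species 1

Compare the nullcline intercepts: K1/α12 = 281/0.718 = 391 < K2 = 778; K2/α21 = 778/1.35 = 576 > K1 = 281.
Since the inequalities point opposite ways, species 2 can invade but species 1 cannot.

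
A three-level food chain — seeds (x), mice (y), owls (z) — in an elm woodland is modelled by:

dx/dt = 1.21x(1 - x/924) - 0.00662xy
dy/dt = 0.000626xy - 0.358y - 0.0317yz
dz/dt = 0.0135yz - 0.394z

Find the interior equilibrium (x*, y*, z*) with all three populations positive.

From dz/dt = 0: 0.0135y* = 0.394, so y* = 29.2.
From dx/dt = 0: 1.21(1 - x*/924) = 0.00662·29.2, giving x* = 924·(1 - 0.16) = 776.
From dy/dt = 0: 0.000626·776 - 0.358 = 0.0317z*, so z* = 0.128/0.0317 = 4.04.

x* ≈ 776, y* ≈ 29.2, z* ≈ 4.04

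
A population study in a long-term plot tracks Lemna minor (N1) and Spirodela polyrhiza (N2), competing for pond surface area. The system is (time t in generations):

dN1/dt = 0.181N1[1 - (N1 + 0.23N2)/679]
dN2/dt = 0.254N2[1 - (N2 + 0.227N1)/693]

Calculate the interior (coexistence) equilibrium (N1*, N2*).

N1* ≈ 548, N2* ≈ 569

Setting both brackets to zero gives the nullclines N1 + 0.23N2 = 679 and 0.227N1 + N2 = 693.
Substituting N2 = 693 - 0.227N1 into the first: N1(1 - 0.23·0.227) = 679 - 0.23·693.
So N1* = 520/0.948 = 548, and then N2* = 693 - 0.227·548 = 569.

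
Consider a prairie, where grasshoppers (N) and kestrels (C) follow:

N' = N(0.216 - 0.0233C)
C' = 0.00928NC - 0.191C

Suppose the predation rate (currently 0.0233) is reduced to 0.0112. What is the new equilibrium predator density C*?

At the interior fixed point, setting dN/dt = 0 with N > 0 fixes C* = (prey growth rate)/(NC coefficient) — independent of the other coefficients.
With the change, C* = 0.216/0.0112 = 19.3; it rises from 9.27.

C* ≈ 19.3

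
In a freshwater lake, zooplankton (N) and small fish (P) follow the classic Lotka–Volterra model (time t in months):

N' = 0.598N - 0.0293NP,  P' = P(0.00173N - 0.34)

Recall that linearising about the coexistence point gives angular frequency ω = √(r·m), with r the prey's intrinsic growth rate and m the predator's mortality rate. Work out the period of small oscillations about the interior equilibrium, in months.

T ≈ 13.9 months

Here r = 0.598 and m = 0.34, so r·m = 0.203.
ω = √0.203 = 0.451 per month, hence T = 2π/ω ≈ 13.9 months.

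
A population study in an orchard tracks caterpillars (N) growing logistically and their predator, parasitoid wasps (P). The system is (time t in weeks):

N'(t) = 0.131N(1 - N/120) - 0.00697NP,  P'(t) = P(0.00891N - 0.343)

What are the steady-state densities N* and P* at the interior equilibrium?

N* ≈ 38.5, P* ≈ 12.8

From dP/dt = 0 with P > 0: 0.00891N* = 0.343, so N* = 38.5.
Substitute into dN/dt = 0: 0.131(1 - 38.5/120) = 0.00697P*.
The bracket is 0.679, giving P* = 0.089/0.00697 = 12.8.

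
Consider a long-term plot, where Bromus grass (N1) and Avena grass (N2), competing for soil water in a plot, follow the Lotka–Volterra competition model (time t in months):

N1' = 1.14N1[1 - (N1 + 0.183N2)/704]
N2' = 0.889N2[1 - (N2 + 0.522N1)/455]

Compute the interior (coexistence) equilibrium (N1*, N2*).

Setting both brackets to zero gives the nullclines N1 + 0.183N2 = 704 and 0.522N1 + N2 = 455.
Substituting N2 = 455 - 0.522N1 into the first: N1(1 - 0.183·0.522) = 704 - 0.183·455.
So N1* = 621/0.904 = 686, and then N2* = 455 - 0.522·686 = 96.8.

N1* ≈ 686, N2* ≈ 96.8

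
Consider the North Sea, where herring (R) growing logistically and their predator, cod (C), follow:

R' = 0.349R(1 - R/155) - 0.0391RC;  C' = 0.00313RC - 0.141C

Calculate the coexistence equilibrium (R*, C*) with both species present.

R* ≈ 45, C* ≈ 6.33

From dC/dt = 0 with C > 0: 0.00313R* = 0.141, so R* = 45.
Substitute into dR/dt = 0: 0.349(1 - 45/155) = 0.0391C*.
The bracket is 0.709, giving C* = 0.248/0.0391 = 6.33.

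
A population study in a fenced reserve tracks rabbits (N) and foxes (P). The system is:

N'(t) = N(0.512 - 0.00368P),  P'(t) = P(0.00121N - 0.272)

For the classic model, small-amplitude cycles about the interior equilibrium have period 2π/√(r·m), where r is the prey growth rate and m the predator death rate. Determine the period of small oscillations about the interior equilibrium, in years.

T ≈ 16.8 years

Here r = 0.512 and m = 0.272, so r·m = 0.139.
ω = √0.139 = 0.373 per year, hence T = 2π/ω ≈ 16.8 years.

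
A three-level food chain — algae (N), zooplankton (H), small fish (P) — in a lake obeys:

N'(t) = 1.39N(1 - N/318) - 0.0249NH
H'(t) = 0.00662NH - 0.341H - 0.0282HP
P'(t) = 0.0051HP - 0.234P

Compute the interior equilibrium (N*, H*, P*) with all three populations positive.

N* ≈ 56.6, H* ≈ 45.9, P* ≈ 1.2

From dP/dt = 0: 0.0051H* = 0.234, so H* = 45.9.
From dN/dt = 0: 1.39(1 - N*/318) = 0.0249·45.9, giving N* = 318·(1 - 0.822) = 56.6.
From dH/dt = 0: 0.00662·56.6 - 0.341 = 0.0282P*, so P* = 0.0339/0.0282 = 1.2.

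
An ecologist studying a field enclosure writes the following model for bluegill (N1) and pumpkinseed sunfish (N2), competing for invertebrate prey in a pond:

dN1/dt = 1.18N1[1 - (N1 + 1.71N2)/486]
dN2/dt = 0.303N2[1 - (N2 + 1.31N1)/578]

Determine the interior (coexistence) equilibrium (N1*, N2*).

N1* ≈ 405, N2* ≈ 47.3

Setting both brackets to zero gives the nullclines N1 + 1.71N2 = 486 and 1.31N1 + N2 = 578.
Substituting N2 = 578 - 1.31N1 into the first: N1(1 - 1.71·1.31) = 486 - 1.71·578.
So N1* = -502/-1.24 = 405, and then N2* = 578 - 1.31·405 = 47.3.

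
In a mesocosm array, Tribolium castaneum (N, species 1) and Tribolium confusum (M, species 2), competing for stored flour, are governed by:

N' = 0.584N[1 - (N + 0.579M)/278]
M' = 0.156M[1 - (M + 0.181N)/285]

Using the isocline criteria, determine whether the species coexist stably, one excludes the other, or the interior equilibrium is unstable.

stable coexistence

Compare the nullcline intercepts: K1/α12 = 278/0.579 = 480 > K2 = 285; K2/α21 = 285/0.181 = 1570 > K1 = 278.
Since both inequalities hold, each species can invade when rare, so the interior equilibrium is stable.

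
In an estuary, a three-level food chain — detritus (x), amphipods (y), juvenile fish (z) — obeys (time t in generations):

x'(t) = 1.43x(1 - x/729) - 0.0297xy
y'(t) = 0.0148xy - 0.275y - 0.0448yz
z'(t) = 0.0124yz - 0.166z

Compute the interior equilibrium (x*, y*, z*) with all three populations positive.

x* ≈ 526, y* ≈ 13.4, z* ≈ 168

From dz/dt = 0: 0.0124y* = 0.166, so y* = 13.4.
From dx/dt = 0: 1.43(1 - x*/729) = 0.0297·13.4, giving x* = 729·(1 - 0.278) = 526.
From dy/dt = 0: 0.0148·526 - 0.275 = 0.0448z*, so z* = 7.51/0.0448 = 168.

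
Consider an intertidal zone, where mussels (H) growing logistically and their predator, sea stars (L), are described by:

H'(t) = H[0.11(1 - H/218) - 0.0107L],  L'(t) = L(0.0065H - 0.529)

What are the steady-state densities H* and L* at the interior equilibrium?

H* ≈ 81.4, L* ≈ 6.44

From dL/dt = 0 with L > 0: 0.0065H* = 0.529, so H* = 81.4.
Substitute into dH/dt = 0: 0.11(1 - 81.4/218) = 0.0107L*.
The bracket is 0.627, giving L* = 0.0689/0.0107 = 6.44.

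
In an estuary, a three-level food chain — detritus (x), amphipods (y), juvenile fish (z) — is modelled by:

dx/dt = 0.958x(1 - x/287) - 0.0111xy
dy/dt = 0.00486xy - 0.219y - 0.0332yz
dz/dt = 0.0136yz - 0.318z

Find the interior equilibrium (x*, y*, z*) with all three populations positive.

x* ≈ 209, y* ≈ 23.4, z* ≈ 24

From dz/dt = 0: 0.0136y* = 0.318, so y* = 23.4.
From dx/dt = 0: 0.958(1 - x*/287) = 0.0111·23.4, giving x* = 287·(1 - 0.271) = 209.
From dy/dt = 0: 0.00486·209 - 0.219 = 0.0332z*, so z* = 0.798/0.0332 = 24.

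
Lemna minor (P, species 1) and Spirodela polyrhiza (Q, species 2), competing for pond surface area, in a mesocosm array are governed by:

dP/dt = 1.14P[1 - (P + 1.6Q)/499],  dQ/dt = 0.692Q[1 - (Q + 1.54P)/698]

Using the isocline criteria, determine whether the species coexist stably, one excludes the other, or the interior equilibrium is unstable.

unstable coexistence (outcome depends on initial conditions)

Compare the nullcline intercepts: K1/α12 = 499/1.6 = 312 < K2 = 698; K2/α21 = 698/1.54 = 453 < K1 = 499.
Since both are reversed, neither can invade when rare; the interior point is a saddle.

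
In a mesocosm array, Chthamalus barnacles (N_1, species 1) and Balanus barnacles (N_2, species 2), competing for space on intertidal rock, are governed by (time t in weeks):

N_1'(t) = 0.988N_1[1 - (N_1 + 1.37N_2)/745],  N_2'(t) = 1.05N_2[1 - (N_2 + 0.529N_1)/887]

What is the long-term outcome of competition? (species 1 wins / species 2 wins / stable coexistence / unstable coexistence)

Compare the nullcline intercepts: K1/α12 = 745/1.37 = 544 < K2 = 887; K2/α21 = 887/0.529 = 1680 > K1 = 745.
Since the inequalities point opposite ways, species 2 can invade but species 1 cannot.

species 2 excludes species 1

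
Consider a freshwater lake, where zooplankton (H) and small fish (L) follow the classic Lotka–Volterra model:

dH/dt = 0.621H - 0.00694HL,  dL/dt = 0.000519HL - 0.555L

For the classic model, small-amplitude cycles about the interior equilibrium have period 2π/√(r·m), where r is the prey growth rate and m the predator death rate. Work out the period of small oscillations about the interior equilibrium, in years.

Here r = 0.621 and m = 0.555, so r·m = 0.345.
ω = √0.345 = 0.587 per year, hence T = 2π/ω ≈ 10.7 years.

T ≈ 10.7 years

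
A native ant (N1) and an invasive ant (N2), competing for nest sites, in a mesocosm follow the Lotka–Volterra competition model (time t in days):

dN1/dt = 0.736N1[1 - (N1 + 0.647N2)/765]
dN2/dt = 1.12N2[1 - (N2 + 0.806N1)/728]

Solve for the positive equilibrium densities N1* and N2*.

Setting both brackets to zero gives the nullclines N1 + 0.647N2 = 765 and 0.806N1 + N2 = 728.
Substituting N2 = 728 - 0.806N1 into the first: N1(1 - 0.647·0.806) = 765 - 0.647·728.
So N1* = 294/0.479 = 614, and then N2* = 728 - 0.806·614 = 233.

N1* ≈ 614, N2* ≈ 233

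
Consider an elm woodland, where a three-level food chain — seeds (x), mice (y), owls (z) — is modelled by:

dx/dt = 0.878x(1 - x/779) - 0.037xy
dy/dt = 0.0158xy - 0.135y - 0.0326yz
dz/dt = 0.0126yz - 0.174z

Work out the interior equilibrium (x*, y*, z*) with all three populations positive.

x* ≈ 326, y* ≈ 13.8, z* ≈ 154

From dz/dt = 0: 0.0126y* = 0.174, so y* = 13.8.
From dx/dt = 0: 0.878(1 - x*/779) = 0.037·13.8, giving x* = 779·(1 - 0.582) = 326.
From dy/dt = 0: 0.0158·326 - 0.135 = 0.0326z*, so z* = 5.01/0.0326 = 154.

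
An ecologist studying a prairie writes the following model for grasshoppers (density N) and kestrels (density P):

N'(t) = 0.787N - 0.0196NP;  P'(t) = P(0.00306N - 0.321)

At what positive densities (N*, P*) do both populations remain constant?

N* ≈ 105, P* ≈ 40.2

Set dP/dt = 0 with P > 0: 0.00306N - 0.321 = 0, so N* = 0.321/0.00306 = 105.
Set dN/dt = 0 with N > 0: 0.787 - 0.0196P = 0, so P* = 0.787/0.0196 = 40.2.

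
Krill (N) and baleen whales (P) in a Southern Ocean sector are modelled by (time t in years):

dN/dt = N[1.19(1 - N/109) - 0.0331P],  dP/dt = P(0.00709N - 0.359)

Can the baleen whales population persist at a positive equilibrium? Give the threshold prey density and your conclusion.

Threshold N = 50.6; K > 50.6, so yes, the predator persists.

The predator equation gives dP/dt > 0 only when N > 0.359/0.00709 = 50.6.
Without the predator, N → K = 109. Since 109 > 50.6, the predator can invade and persist.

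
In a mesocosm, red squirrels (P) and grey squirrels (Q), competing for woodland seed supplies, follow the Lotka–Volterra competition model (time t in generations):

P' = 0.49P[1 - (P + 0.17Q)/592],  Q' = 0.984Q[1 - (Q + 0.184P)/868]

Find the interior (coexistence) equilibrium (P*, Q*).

Setting both brackets to zero gives the nullclines P + 0.17Q = 592 and 0.184P + Q = 868.
Substituting Q = 868 - 0.184P into the first: P(1 - 0.17·0.184) = 592 - 0.17·868.
So P* = 444/0.969 = 459, and then Q* = 868 - 0.184·459 = 784.

P* ≈ 459, Q* ≈ 784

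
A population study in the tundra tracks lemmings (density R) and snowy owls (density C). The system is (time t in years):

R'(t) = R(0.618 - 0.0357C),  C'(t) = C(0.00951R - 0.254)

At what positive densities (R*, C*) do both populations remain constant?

R* ≈ 26.7, C* ≈ 17.3

Set dC/dt = 0 with C > 0: 0.00951R - 0.254 = 0, so R* = 0.254/0.00951 = 26.7.
Set dR/dt = 0 with R > 0: 0.618 - 0.0357C = 0, so C* = 0.618/0.0357 = 17.3.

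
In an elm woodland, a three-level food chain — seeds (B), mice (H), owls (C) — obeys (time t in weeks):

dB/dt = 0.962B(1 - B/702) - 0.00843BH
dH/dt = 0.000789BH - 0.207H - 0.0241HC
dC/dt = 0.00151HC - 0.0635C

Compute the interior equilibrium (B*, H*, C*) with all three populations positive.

From dC/dt = 0: 0.00151H* = 0.0635, so H* = 42.1.
From dB/dt = 0: 0.962(1 - B*/702) = 0.00843·42.1, giving B* = 702·(1 - 0.369) = 443.
From dH/dt = 0: 0.000789·443 - 0.207 = 0.0241C*, so C* = 0.143/0.0241 = 5.92.

B* ≈ 443, H* ≈ 42.1, C* ≈ 5.92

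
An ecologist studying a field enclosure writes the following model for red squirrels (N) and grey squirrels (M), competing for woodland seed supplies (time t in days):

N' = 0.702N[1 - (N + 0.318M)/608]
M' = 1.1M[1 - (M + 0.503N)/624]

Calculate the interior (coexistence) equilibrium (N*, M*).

Setting both brackets to zero gives the nullclines N + 0.318M = 608 and 0.503N + M = 624.
Substituting M = 624 - 0.503N into the first: N(1 - 0.318·0.503) = 608 - 0.318·624.
So N* = 410/0.84 = 488, and then M* = 624 - 0.503·488 = 379.

N* ≈ 488, M* ≈ 379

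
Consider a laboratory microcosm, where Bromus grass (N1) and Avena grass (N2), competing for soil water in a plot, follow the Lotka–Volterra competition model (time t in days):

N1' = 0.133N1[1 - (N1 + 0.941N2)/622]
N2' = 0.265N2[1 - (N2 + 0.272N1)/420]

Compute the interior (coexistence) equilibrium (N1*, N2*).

N1* ≈ 305, N2* ≈ 337

Setting both brackets to zero gives the nullclines N1 + 0.941N2 = 622 and 0.272N1 + N2 = 420.
Substituting N2 = 420 - 0.272N1 into the first: N1(1 - 0.941·0.272) = 622 - 0.941·420.
So N1* = 227/0.744 = 305, and then N2* = 420 - 0.272·305 = 337.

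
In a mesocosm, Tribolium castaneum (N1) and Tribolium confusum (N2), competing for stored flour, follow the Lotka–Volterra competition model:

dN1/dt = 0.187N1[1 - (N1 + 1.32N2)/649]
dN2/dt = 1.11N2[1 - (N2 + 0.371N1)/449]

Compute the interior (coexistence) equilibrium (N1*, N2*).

N1* ≈ 110, N2* ≈ 408

Setting both brackets to zero gives the nullclines N1 + 1.32N2 = 649 and 0.371N1 + N2 = 449.
Substituting N2 = 449 - 0.371N1 into the first: N1(1 - 1.32·0.371) = 649 - 1.32·449.
So N1* = 56.3/0.51 = 110, and then N2* = 449 - 0.371·110 = 408.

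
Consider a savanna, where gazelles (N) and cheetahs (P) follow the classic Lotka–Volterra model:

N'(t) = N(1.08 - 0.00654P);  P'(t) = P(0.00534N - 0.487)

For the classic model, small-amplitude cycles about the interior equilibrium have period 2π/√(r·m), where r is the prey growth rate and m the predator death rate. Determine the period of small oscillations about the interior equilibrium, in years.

T ≈ 8.66 years

Here r = 1.08 and m = 0.487, so r·m = 0.526.
ω = √0.526 = 0.725 per year, hence T = 2π/ω ≈ 8.66 years.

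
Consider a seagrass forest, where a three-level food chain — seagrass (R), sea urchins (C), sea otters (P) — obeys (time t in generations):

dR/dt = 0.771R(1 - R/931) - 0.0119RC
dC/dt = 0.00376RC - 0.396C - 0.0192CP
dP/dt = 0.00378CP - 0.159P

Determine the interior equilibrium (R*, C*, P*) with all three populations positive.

From dP/dt = 0: 0.00378C* = 0.159, so C* = 42.1.
From dR/dt = 0: 0.771(1 - R*/931) = 0.0119·42.1, giving R* = 931·(1 - 0.649) = 327.
From dC/dt = 0: 0.00376·327 - 0.396 = 0.0192P*, so P* = 0.832/0.0192 = 43.3.

R* ≈ 327, C* ≈ 42.1, P* ≈ 43.3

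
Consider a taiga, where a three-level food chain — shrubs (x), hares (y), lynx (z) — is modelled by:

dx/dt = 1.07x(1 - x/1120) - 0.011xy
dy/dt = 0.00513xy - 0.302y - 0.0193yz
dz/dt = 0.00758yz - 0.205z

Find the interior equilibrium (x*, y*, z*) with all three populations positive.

From dz/dt = 0: 0.00758y* = 0.205, so y* = 27.
From dx/dt = 0: 1.07(1 - x*/1120) = 0.011·27, giving x* = 1120·(1 - 0.278) = 809.
From dy/dt = 0: 0.00513·809 - 0.302 = 0.0193z*, so z* = 3.85/0.0193 = 199.

x* ≈ 809, y* ≈ 27, z* ≈ 199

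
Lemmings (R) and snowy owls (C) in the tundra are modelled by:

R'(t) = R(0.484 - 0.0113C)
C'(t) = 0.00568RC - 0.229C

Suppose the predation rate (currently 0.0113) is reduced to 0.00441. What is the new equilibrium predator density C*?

C* ≈ 110

At the interior fixed point, setting dR/dt = 0 with R > 0 fixes C* = (prey growth rate)/(RC coefficient) — independent of the other coefficients.
With the change, C* = 0.484/0.00441 = 110; it rises from 42.8.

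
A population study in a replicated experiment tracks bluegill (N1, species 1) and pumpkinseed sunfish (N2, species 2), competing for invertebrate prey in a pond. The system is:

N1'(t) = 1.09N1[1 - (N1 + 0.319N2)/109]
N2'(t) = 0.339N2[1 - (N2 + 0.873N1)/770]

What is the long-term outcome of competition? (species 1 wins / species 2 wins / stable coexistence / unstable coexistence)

species 2 excludes species 1

Compare the nullcline intercepts: K1/α12 = 109/0.319 = 342 < K2 = 770; K2/α21 = 770/0.873 = 882 > K1 = 109.
Since the inequalities point opposite ways, species 2 can invade but species 1 cannot.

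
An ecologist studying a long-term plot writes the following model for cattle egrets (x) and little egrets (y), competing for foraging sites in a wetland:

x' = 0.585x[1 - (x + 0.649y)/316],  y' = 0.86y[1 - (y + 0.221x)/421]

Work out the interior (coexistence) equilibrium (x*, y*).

Setting both brackets to zero gives the nullclines x + 0.649y = 316 and 0.221x + y = 421.
Substituting y = 421 - 0.221x into the first: x(1 - 0.649·0.221) = 316 - 0.649·421.
So x* = 42.8/0.857 = 49.9, and then y* = 421 - 0.221·49.9 = 410.

x* ≈ 49.9, y* ≈ 410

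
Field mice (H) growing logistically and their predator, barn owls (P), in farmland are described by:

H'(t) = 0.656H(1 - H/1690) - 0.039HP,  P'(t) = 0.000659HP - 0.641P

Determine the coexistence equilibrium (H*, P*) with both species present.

From dP/dt = 0 with P > 0: 0.000659H* = 0.641, so H* = 973.
Substitute into dH/dt = 0: 0.656(1 - 973/1690) = 0.039P*.
The bracket is 0.424, giving P* = 0.278/0.039 = 7.14.

H* ≈ 973, P* ≈ 7.14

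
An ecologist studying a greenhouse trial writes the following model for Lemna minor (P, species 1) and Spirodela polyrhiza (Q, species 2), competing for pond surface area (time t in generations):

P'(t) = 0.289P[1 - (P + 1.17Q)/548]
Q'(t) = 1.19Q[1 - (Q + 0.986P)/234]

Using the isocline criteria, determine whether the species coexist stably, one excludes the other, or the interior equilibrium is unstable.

species 1 excludes species 2

Compare the nullcline intercepts: K1/α12 = 548/1.17 = 468 > K2 = 234; K2/α21 = 234/0.986 = 237 < K1 = 548.
Since the inequalities point opposite ways, species 1 can invade but species 2 cannot.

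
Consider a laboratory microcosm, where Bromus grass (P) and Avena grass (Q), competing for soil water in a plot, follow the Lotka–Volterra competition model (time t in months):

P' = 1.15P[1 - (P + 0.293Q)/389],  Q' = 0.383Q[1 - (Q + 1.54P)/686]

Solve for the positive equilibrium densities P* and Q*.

Setting both brackets to zero gives the nullclines P + 0.293Q = 389 and 1.54P + Q = 686.
Substituting Q = 686 - 1.54P into the first: P(1 - 0.293·1.54) = 389 - 0.293·686.
So P* = 188/0.549 = 343, and then Q* = 686 - 1.54·343 = 158.

P* ≈ 343, Q* ≈ 158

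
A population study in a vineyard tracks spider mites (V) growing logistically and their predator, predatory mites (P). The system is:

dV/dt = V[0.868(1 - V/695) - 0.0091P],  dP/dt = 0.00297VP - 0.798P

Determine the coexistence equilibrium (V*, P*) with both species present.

V* ≈ 269, P* ≈ 58.5

From dP/dt = 0 with P > 0: 0.00297V* = 0.798, so V* = 269.
Substitute into dV/dt = 0: 0.868(1 - 269/695) = 0.0091P*.
The bracket is 0.613, giving P* = 0.532/0.0091 = 58.5.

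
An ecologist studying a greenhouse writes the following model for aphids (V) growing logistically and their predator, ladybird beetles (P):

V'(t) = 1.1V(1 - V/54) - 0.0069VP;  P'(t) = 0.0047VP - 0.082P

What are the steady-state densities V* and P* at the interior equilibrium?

From dP/dt = 0 with P > 0: 0.0047V* = 0.082, so V* = 17.4.
Substitute into dV/dt = 0: 1.1(1 - 17.4/54) = 0.0069P*.
The bracket is 0.677, giving P* = 0.745/0.0069 = 108.

V* ≈ 17.4, P* ≈ 108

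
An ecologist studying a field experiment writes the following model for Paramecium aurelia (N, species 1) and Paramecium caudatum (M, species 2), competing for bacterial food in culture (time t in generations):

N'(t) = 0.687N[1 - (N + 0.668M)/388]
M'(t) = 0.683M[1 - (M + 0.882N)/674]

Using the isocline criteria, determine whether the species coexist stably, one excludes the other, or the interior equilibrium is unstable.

species 2 excludes species 1

Compare the nullcline intercepts: K1/α12 = 388/0.668 = 581 < K2 = 674; K2/α21 = 674/0.882 = 764 > K1 = 388.
Since the inequalities point opposite ways, species 2 can invade but species 1 cannot.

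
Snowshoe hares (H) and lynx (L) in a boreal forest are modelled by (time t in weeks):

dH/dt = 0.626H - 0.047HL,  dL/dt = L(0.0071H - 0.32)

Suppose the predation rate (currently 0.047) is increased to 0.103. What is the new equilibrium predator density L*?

L* ≈ 6.08

At the interior fixed point, setting dH/dt = 0 with H > 0 fixes L* = (prey growth rate)/(HL coefficient) — independent of the other coefficients.
With the change, L* = 0.626/0.103 = 6.08; it falls from 13.3.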